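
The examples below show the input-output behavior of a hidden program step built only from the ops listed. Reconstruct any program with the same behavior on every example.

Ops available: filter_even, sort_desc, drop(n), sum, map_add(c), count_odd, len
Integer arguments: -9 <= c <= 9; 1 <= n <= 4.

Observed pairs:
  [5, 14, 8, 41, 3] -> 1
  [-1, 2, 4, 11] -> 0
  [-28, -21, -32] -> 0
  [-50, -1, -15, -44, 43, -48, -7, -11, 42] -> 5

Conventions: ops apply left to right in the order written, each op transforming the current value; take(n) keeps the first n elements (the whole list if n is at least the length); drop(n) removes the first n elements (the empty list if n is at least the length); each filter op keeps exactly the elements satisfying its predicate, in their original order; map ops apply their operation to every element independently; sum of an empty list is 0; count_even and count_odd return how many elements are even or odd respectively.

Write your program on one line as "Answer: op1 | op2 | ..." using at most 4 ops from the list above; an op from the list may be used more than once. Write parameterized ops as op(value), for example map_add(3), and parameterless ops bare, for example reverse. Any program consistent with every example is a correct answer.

drop(4) | map_add(-5) | map_add(-7) | len

Check, running the answer program on each example:
  [5, 14, 8, 41, 3] -> [3] -> [-2] -> [-9] -> 1
  [-1, 2, 4, 11] -> [] -> [] -> [] -> 0
  [-28, -21, -32] -> [] -> [] -> [] -> 0
  [-50, -1, -15, -44, 43, -48, -7, -11, 42] -> [43, -48, -7, -11, 42] -> [38, -53, -12, -16, 37] -> [31, -60, -19, -23, 30] -> 5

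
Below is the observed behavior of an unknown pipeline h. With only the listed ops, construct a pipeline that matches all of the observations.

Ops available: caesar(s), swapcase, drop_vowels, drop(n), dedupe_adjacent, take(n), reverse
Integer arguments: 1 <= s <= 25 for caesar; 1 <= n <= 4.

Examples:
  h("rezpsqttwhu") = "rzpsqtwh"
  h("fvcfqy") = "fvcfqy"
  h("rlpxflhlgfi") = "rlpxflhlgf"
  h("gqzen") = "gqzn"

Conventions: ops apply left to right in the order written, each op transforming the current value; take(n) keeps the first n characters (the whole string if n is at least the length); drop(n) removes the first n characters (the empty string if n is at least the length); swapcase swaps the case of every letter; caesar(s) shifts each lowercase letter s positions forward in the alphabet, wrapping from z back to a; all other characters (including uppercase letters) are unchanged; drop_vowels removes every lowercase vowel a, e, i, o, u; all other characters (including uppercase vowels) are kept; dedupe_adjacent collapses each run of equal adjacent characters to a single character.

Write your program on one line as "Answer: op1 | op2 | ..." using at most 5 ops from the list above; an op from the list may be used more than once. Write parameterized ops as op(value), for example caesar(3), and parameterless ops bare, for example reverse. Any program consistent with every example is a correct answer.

reverse | dedupe_adjacent | reverse | drop_vowels

Check, running the answer program on each example:
  "rezpsqttwhu" -> "uhwttqspzer" -> "uhwtqspzer" -> "rezpsqtwhu" -> "rzpsqtwh"
  "fvcfqy" -> "yqfcvf" -> "yqfcvf" -> "fvcfqy" -> "fvcfqy"
  "rlpxflhlgfi" -> "ifglhlfxplr" -> "ifglhlfxplr" -> "rlpxflhlgfi" -> "rlpxflhlgf"
  "gqzen" -> "nezqg" -> "nezqg" -> "gqzen" -> "gqzn"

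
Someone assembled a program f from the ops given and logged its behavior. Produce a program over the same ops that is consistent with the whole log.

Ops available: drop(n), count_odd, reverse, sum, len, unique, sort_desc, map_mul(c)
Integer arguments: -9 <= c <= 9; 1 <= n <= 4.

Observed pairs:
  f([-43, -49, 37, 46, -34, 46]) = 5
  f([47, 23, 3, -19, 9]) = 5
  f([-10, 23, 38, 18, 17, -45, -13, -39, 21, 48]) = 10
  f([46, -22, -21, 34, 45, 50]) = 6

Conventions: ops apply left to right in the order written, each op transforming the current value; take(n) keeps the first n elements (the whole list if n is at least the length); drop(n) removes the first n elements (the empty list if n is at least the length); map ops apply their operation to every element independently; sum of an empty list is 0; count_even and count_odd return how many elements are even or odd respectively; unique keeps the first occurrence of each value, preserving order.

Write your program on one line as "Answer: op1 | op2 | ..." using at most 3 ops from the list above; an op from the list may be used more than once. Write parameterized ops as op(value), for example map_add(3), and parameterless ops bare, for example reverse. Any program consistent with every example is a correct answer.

unique | reverse | len

Check, running the answer program on each example:
  [-43, -49, 37, 46, -34, 46] -> [-43, -49, 37, 46, -34] -> [-34, 46, 37, -49, -43] -> 5
  [47, 23, 3, -19, 9] -> [47, 23, 3, -19, 9] -> [9, -19, 3, 23, 47] -> 5
  [-10, 23, 38, 18, 17, -45, -13, -39, 21, 48] -> [-10, 23, 38, 18, 17, -45, -13, -39, 21, 48] -> [48, 21, -39, -13, -45, 17, 18, 38, 23, -10] -> 10
  [46, -22, -21, 34, 45, 50] -> [46, -22, -21, 34, 45, 50] -> [50, 45, 34, -21, -22, 46] -> 6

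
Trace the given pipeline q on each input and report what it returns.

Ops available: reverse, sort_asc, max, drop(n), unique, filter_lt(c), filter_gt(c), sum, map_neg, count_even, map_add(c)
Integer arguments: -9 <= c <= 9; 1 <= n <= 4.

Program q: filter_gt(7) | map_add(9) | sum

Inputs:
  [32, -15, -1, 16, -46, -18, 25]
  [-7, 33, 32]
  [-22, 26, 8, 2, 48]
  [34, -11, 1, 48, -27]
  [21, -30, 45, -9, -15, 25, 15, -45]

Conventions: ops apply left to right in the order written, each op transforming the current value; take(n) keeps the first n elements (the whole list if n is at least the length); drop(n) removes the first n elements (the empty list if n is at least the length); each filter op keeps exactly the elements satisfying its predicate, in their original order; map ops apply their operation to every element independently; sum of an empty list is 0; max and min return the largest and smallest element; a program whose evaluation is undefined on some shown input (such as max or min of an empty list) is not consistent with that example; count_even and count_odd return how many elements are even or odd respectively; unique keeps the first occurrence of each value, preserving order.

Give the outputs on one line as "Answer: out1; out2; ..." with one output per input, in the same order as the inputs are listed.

Execution, op by op:
  [32, -15, -1, 16, -46, -18, 25] -> [32, 16, 25] -> [41, 25, 34] -> 100
  [-7, 33, 32] -> [33, 32] -> [42, 41] -> 83
  [-22, 26, 8, 2, 48] -> [26, 8, 48] -> [35, 17, 57] -> 109
  [34, -11, 1, 48, -27] -> [34, 48] -> [43, 57] -> 100
  [21, -30, 45, -9, -15, 25, 15, -45] -> [21, 45, 25, 15] -> [30, 54, 34, 24] -> 142

100; 83; 109; 100; 142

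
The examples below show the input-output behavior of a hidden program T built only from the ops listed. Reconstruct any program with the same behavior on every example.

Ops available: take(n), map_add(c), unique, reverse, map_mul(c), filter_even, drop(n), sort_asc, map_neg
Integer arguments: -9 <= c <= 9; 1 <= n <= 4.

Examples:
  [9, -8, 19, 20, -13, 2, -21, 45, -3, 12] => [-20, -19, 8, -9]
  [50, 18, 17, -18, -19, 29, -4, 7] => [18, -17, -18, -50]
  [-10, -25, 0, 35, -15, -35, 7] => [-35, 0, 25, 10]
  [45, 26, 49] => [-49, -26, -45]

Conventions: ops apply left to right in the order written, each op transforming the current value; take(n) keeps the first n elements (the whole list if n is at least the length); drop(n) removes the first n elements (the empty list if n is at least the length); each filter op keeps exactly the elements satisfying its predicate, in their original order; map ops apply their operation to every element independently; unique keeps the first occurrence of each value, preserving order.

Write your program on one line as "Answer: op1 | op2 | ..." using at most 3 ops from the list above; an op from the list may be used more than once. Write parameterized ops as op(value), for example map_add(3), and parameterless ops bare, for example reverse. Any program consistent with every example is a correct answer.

map_neg | take(4) | reverse

Check, running the answer program on each example:
  [9, -8, 19, 20, -13, 2, -21, 45, -3, 12] -> [-9, 8, -19, -20, 13, -2, 21, -45, 3, -12] -> [-9, 8, -19, -20] -> [-20, -19, 8, -9]
  [50, 18, 17, -18, -19, 29, -4, 7] -> [-50, -18, -17, 18, 19, -29, 4, -7] -> [-50, -18, -17, 18] -> [18, -17, -18, -50]
  [-10, -25, 0, 35, -15, -35, 7] -> [10, 25, 0, -35, 15, 35, -7] -> [10, 25, 0, -35] -> [-35, 0, 25, 10]
  [45, 26, 49] -> [-45, -26, -49] -> [-45, -26, -49] -> [-49, -26, -45]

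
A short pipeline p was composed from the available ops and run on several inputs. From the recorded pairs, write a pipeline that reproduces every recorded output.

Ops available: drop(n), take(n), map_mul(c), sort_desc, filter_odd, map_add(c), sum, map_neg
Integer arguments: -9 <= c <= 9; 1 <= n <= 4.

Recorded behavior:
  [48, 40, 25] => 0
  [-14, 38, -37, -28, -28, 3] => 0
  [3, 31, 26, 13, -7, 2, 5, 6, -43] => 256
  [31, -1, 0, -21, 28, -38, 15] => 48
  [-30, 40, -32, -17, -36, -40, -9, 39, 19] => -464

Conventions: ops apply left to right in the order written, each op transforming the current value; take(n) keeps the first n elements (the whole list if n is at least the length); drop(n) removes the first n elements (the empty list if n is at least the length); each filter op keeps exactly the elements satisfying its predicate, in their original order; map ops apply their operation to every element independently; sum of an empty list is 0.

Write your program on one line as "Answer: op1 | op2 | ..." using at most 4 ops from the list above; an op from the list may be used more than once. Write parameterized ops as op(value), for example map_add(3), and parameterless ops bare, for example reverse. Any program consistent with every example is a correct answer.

filter_odd | drop(2) | map_mul(-8) | sum

Check, running the answer program on each example:
  [48, 40, 25] -> [25] -> [] -> [] -> 0
  [-14, 38, -37, -28, -28, 3] -> [-37, 3] -> [] -> [] -> 0
  [3, 31, 26, 13, -7, 2, 5, 6, -43] -> [3, 31, 13, -7, 5, -43] -> [13, -7, 5, -43] -> [-104, 56, -40, 344] -> 256
  [31, -1, 0, -21, 28, -38, 15] -> [31, -1, -21, 15] -> [-21, 15] -> [168, -120] -> 48
  [-30, 40, -32, -17, -36, -40, -9, 39, 19] -> [-17, -9, 39, 19] -> [39, 19] -> [-312, -152] -> -464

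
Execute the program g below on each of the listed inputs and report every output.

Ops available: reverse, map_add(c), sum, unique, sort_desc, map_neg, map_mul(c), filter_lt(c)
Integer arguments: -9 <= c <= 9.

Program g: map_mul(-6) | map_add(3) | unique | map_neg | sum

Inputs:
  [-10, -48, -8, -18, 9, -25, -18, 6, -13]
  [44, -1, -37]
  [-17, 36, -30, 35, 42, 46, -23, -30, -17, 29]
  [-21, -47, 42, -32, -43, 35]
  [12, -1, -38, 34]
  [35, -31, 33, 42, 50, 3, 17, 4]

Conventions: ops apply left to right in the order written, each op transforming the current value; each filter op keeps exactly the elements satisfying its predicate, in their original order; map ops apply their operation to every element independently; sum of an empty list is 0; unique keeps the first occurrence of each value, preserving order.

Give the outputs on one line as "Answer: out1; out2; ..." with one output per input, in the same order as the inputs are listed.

Execution, op by op:
  [-10, -48, -8, -18, 9, -25, -18, 6, -13] -> [60, 288, 48, 108, -54, 150, 108, -36, 78] -> [63, 291, 51, 111, -51, 153, 111, -33, 81] -> [63, 291, 51, 111, -51, 153, -33, 81] -> [-63, -291, -51, -111, 51, -153, 33, -81] -> -666
  [44, -1, -37] -> [-264, 6, 222] -> [-261, 9, 225] -> [-261, 9, 225] -> [261, -9, -225] -> 27
  [-17, 36, -30, 35, 42, 46, -23, -30, -17, 29] -> [102, -216, 180, -210, -252, -276, 138, 180, 102, -174] -> [105, -213, 183, -207, -249, -273, 141, 183, 105, -171] -> [105, -213, 183, -207, -249, -273, 141, -171] -> [-105, 213, -183, 207, 249, 273, -141, 171] -> 684
  [-21, -47, 42, -32, -43, 35] -> [126, 282, -252, 192, 258, -210] -> [129, 285, -249, 195, 261, -207] -> [129, 285, -249, 195, 261, -207] -> [-129, -285, 249, -195, -261, 207] -> -414
  [12, -1, -38, 34] -> [-72, 6, 228, -204] -> [-69, 9, 231, -201] -> [-69, 9, 231, -201] -> [69, -9, -231, 201] -> 30
  [35, -31, 33, 42, 50, 3, 17, 4] -> [-210, 186, -198, -252, -300, -18, -102, -24] -> [-207, 189, -195, -249, -297, -15, -99, -21] -> [-207, 189, -195, -249, -297, -15, -99, -21] -> [207, -189, 195, 249, 297, 15, 99, 21] -> 894

-666; 27; 684; -414; 30; 894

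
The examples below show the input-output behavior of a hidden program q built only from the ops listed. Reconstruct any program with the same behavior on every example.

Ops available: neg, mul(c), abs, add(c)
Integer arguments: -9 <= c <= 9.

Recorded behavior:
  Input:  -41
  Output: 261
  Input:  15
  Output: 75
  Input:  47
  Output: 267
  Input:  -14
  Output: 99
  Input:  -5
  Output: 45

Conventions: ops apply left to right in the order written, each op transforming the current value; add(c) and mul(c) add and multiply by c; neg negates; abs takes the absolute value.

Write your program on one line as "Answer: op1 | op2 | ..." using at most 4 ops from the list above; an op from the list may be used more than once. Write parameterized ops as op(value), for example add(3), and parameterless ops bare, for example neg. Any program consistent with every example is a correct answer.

add(-1) | mul(-6) | add(9) | abs

Check, running the answer program on each example:
  -41 -> -42 -> 252 -> 261 -> 261
  15 -> 14 -> -84 -> -75 -> 75
  47 -> 46 -> -276 -> -267 -> 267
  -14 -> -15 -> 90 -> 99 -> 99
  -5 -> -6 -> 36 -> 45 -> 45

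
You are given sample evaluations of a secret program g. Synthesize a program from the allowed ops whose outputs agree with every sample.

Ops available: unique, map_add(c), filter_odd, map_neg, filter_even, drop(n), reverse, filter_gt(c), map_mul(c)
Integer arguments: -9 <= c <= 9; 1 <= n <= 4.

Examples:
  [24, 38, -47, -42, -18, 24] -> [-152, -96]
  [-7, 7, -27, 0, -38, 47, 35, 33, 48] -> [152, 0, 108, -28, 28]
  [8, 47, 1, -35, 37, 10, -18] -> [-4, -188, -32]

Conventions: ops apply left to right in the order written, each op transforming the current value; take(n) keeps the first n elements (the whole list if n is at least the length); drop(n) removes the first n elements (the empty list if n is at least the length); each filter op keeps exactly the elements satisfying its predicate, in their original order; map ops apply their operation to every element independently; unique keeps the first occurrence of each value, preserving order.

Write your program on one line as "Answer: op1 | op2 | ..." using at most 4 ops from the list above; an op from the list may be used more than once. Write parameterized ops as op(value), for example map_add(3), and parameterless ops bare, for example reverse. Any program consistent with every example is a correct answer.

map_neg | reverse | drop(4) | map_mul(4)

Check, running the answer program on each example:
  [24, 38, -47, -42, -18, 24] -> [-24, -38, 47, 42, 18, -24] -> [-24, 18, 42, 47, -38, -24] -> [-38, -24] -> [-152, -96]
  [-7, 7, -27, 0, -38, 47, 35, 33, 48] -> [7, -7, 27, 0, 38, -47, -35, -33, -48] -> [-48, -33, -35, -47, 38, 0, 27, -7, 7] -> [38, 0, 27, -7, 7] -> [152, 0, 108, -28, 28]
  [8, 47, 1, -35, 37, 10, -18] -> [-8, -47, -1, 35, -37, -10, 18] -> [18, -10, -37, 35, -1, -47, -8] -> [-1, -47, -8] -> [-4, -188, -32]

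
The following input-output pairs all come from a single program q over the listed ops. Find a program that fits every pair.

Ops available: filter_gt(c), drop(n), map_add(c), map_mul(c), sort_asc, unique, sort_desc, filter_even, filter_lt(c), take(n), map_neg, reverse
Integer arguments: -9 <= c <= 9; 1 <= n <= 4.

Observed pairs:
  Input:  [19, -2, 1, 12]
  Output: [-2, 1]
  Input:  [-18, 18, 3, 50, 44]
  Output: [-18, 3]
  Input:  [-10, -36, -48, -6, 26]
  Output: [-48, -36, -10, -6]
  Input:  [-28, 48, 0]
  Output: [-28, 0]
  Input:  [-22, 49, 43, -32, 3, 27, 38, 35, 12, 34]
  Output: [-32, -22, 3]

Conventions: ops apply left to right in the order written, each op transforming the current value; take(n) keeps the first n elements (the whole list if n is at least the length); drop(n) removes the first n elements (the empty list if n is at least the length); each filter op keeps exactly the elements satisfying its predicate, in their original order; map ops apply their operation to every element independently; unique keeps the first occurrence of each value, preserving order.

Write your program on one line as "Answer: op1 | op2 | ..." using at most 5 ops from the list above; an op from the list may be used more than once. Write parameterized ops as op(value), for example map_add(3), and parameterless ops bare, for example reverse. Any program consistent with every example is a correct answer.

map_neg | sort_desc | filter_gt(-9) | map_neg

Check, running the answer program on each example:
  [19, -2, 1, 12] -> [-19, 2, -1, -12] -> [2, -1, -12, -19] -> [2, -1] -> [-2, 1]
  [-18, 18, 3, 50, 44] -> [18, -18, -3, -50, -44] -> [18, -3, -18, -44, -50] -> [18, -3] -> [-18, 3]
  [-10, -36, -48, -6, 26] -> [10, 36, 48, 6, -26] -> [48, 36, 10, 6, -26] -> [48, 36, 10, 6] -> [-48, -36, -10, -6]
  [-28, 48, 0] -> [28, -48, 0] -> [28, 0, -48] -> [28, 0] -> [-28, 0]
  [-22, 49, 43, -32, 3, 27, 38, 35, 12, 34] -> [22, -49, -43, 32, -3, -27, -38, -35, -12, -34] -> [32, 22, -3, -12, -27, -34, -35, -38, -43, -49] -> [32, 22, -3] -> [-32, -22, 3]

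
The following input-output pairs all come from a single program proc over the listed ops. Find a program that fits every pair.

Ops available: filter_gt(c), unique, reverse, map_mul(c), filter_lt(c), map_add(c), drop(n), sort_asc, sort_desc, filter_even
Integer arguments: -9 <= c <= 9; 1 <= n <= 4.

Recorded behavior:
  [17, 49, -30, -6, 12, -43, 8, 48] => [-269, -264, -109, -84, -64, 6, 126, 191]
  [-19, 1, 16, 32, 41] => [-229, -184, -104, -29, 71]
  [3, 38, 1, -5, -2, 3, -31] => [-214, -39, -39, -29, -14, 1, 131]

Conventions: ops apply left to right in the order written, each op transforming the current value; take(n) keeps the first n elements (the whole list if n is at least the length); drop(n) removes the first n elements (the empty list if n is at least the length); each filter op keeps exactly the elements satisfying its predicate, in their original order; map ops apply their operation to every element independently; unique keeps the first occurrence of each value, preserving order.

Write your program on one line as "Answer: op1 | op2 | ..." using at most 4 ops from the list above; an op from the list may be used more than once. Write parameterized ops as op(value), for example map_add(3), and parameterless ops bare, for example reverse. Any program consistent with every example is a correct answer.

map_add(4) | sort_desc | map_mul(-5) | map_add(-4)

Check, running the answer program on each example:
  [17, 49, -30, -6, 12, -43, 8, 48] -> [21, 53, -26, -2, 16, -39, 12, 52] -> [53, 52, 21, 16, 12, -2, -26, -39] -> [-265, -260, -105, -80, -60, 10, 130, 195] -> [-269, -264, -109, -84, -64, 6, 126, 191]
  [-19, 1, 16, 32, 41] -> [-15, 5, 20, 36, 45] -> [45, 36, 20, 5, -15] -> [-225, -180, -100, -25, 75] -> [-229, -184, -104, -29, 71]
  [3, 38, 1, -5, -2, 3, -31] -> [7, 42, 5, -1, 2, 7, -27] -> [42, 7, 7, 5, 2, -1, -27] -> [-210, -35, -35, -25, -10, 5, 135] -> [-214, -39, -39, -29, -14, 1, 131]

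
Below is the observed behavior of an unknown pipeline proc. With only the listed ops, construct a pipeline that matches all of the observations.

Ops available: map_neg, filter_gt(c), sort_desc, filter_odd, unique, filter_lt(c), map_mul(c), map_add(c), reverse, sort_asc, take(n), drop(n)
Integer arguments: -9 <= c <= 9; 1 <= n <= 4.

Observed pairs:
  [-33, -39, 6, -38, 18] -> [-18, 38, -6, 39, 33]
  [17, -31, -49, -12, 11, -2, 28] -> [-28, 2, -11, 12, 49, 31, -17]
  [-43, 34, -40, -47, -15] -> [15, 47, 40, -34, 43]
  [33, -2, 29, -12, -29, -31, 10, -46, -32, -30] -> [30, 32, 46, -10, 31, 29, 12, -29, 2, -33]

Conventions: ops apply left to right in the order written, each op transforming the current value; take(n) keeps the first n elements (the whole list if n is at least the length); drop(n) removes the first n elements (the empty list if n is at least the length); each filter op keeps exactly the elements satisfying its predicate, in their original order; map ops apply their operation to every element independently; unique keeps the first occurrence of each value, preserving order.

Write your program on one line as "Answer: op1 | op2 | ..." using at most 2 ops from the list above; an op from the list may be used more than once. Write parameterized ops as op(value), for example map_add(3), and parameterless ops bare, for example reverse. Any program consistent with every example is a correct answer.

map_neg | reverse

Check, running the answer program on each example:
  [-33, -39, 6, -38, 18] -> [33, 39, -6, 38, -18] -> [-18, 38, -6, 39, 33]
  [17, -31, -49, -12, 11, -2, 28] -> [-17, 31, 49, 12, -11, 2, -28] -> [-28, 2, -11, 12, 49, 31, -17]
  [-43, 34, -40, -47, -15] -> [43, -34, 40, 47, 15] -> [15, 47, 40, -34, 43]
  [33, -2, 29, -12, -29, -31, 10, -46, -32, -30] -> [-33, 2, -29, 12, 29, 31, -10, 46, 32, 30] -> [30, 32, 46, -10, 31, 29, 12, -29, 2, -33]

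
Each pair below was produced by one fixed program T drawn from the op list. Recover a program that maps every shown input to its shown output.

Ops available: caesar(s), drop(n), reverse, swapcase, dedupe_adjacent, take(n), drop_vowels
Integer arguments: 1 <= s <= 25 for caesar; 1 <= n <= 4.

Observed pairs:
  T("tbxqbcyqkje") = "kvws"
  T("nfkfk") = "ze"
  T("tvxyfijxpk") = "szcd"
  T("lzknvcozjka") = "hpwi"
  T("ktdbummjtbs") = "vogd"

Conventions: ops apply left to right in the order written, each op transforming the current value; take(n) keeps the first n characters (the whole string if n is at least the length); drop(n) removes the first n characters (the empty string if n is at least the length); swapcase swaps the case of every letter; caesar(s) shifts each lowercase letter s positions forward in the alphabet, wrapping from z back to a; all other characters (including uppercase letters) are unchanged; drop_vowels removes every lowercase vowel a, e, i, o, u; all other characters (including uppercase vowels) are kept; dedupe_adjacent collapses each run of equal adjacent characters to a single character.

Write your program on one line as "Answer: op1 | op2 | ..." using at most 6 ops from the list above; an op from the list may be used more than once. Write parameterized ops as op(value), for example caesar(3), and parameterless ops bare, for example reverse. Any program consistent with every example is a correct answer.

caesar(1) | drop(1) | drop(2) | dedupe_adjacent | take(4) | caesar(19)

Check, running the answer program on each example:
  "tbxqbcyqkje" -> "ucyrcdzrlkf" -> "cyrcdzrlkf" -> "rcdzrlkf" -> "rcdzrlkf" -> "rcdz" -> "kvws"
  "nfkfk" -> "oglgl" -> "glgl" -> "gl" -> "gl" -> "gl" -> "ze"
  "tvxyfijxpk" -> "uwyzgjkyql" -> "wyzgjkyql" -> "zgjkyql" -> "zgjkyql" -> "zgjk" -> "szcd"
  "lzknvcozjka" -> "malowdpaklb" -> "alowdpaklb" -> "owdpaklb" -> "owdpaklb" -> "owdp" -> "hpwi"
  "ktdbummjtbs" -> "luecvnnkuct" -> "uecvnnkuct" -> "cvnnkuct" -> "cvnkuct" -> "cvnk" -> "vogd"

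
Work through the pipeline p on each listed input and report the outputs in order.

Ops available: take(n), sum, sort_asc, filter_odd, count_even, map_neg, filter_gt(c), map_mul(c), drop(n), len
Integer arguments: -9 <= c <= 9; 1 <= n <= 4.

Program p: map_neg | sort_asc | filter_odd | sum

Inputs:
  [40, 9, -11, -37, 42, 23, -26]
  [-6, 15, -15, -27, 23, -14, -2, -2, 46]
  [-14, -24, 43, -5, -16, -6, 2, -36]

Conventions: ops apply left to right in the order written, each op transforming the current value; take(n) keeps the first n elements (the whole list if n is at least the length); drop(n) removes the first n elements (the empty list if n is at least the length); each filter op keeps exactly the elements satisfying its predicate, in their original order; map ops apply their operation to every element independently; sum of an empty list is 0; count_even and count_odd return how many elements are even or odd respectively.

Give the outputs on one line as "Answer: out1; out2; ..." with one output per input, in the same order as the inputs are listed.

16; 4; -38

Execution, op by op:
  [40, 9, -11, -37, 42, 23, -26] -> [-40, -9, 11, 37, -42, -23, 26] -> [-42, -40, -23, -9, 11, 26, 37] -> [-23, -9, 11, 37] -> 16
  [-6, 15, -15, -27, 23, -14, -2, -2, 46] -> [6, -15, 15, 27, -23, 14, 2, 2, -46] -> [-46, -23, -15, 2, 2, 6, 14, 15, 27] -> [-23, -15, 15, 27] -> 4
  [-14, -24, 43, -5, -16, -6, 2, -36] -> [14, 24, -43, 5, 16, 6, -2, 36] -> [-43, -2, 5, 6, 14, 16, 24, 36] -> [-43, 5] -> -38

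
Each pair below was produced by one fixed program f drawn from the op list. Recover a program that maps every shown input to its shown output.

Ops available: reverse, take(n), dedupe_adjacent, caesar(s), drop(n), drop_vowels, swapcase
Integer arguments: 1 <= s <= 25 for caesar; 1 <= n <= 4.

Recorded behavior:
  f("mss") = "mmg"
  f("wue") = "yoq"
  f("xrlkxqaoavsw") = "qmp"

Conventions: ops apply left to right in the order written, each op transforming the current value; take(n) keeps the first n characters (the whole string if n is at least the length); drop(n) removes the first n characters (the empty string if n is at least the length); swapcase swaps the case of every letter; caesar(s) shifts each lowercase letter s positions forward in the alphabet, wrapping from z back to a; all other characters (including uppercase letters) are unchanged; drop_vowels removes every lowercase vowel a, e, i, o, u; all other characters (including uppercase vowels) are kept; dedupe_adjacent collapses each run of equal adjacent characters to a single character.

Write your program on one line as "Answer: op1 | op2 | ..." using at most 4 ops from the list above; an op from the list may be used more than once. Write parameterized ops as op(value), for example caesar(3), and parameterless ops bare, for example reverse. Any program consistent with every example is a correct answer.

caesar(16) | caesar(4) | reverse | take(3)

Check, running the answer program on each example:
  "mss" -> "cii" -> "gmm" -> "mmg" -> "mmg"
  "wue" -> "mku" -> "qoy" -> "yoq" -> "yoq"
  "xrlkxqaoavsw" -> "nhbangqeqlim" -> "rlferkuiupmq" -> "qmpuiukreflr" -> "qmp"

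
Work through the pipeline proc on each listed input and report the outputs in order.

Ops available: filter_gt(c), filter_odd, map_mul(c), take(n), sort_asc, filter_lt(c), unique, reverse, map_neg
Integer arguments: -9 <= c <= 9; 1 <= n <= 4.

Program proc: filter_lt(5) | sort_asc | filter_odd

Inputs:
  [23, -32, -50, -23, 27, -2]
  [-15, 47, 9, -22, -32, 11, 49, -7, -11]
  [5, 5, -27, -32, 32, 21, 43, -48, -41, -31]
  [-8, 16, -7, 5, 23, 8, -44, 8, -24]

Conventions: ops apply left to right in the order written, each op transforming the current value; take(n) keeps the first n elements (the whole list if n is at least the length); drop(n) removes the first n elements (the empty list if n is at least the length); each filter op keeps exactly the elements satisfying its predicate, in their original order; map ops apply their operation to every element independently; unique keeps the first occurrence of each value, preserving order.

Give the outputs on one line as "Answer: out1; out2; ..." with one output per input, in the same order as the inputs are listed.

[-23]; [-15, -11, -7]; [-41, -31, -27]; [-7]

Execution, op by op:
  [23, -32, -50, -23, 27, -2] -> [-32, -50, -23, -2] -> [-50, -32, -23, -2] -> [-23]
  [-15, 47, 9, -22, -32, 11, 49, -7, -11] -> [-15, -22, -32, -7, -11] -> [-32, -22, -15, -11, -7] -> [-15, -11, -7]
  [5, 5, -27, -32, 32, 21, 43, -48, -41, -31] -> [-27, -32, -48, -41, -31] -> [-48, -41, -32, -31, -27] -> [-41, -31, -27]
  [-8, 16, -7, 5, 23, 8, -44, 8, -24] -> [-8, -7, -44, -24] -> [-44, -24, -8, -7] -> [-7]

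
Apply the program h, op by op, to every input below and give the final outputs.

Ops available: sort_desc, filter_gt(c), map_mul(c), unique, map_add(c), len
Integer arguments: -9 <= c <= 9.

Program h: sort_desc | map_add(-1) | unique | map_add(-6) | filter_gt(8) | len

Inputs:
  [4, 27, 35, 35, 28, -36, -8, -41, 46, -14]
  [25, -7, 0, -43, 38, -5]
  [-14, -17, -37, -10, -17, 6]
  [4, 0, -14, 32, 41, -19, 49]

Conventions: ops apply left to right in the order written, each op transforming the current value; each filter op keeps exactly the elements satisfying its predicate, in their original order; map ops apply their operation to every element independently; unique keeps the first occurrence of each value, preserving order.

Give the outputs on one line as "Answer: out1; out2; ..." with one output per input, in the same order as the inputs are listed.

Execution, op by op:
  [4, 27, 35, 35, 28, -36, -8, -41, 46, -14] -> [46, 35, 35, 28, 27, 4, -8, -14, -36, -41] -> [45, 34, 34, 27, 26, 3, -9, -15, -37, -42] -> [45, 34, 27, 26, 3, -9, -15, -37, -42] -> [39, 28, 21, 20, -3, -15, -21, -43, -48] -> [39, 28, 21, 20] -> 4
  [25, -7, 0, -43, 38, -5] -> [38, 25, 0, -5, -7, -43] -> [37, 24, -1, -6, -8, -44] -> [37, 24, -1, -6, -8, -44] -> [31, 18, -7, -12, -14, -50] -> [31, 18] -> 2
  [-14, -17, -37, -10, -17, 6] -> [6, -10, -14, -17, -17, -37] -> [5, -11, -15, -18, -18, -38] -> [5, -11, -15, -18, -38] -> [-1, -17, -21, -24, -44] -> [] -> 0
  [4, 0, -14, 32, 41, -19, 49] -> [49, 41, 32, 4, 0, -14, -19] -> [48, 40, 31, 3, -1, -15, -20] -> [48, 40, 31, 3, -1, -15, -20] -> [42, 34, 25, -3, -7, -21, -26] -> [42, 34, 25] -> 3

4; 2; 0; 3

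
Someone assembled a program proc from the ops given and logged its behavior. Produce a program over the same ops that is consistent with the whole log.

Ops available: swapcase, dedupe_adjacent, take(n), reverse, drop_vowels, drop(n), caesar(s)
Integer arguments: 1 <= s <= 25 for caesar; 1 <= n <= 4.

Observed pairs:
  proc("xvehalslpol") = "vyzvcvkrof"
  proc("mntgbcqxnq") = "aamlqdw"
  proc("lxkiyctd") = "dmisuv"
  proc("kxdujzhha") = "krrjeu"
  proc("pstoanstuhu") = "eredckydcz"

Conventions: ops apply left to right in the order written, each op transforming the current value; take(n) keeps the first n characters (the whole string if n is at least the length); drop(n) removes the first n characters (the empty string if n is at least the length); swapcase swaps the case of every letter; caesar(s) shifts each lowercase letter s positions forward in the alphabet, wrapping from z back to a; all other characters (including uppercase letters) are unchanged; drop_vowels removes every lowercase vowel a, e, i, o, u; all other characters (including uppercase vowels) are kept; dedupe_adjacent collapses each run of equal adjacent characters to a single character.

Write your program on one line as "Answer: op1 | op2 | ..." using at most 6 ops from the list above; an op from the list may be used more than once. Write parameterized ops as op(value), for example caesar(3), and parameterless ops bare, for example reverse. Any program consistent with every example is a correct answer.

reverse | caesar(16) | caesar(1) | drop_vowels | caesar(19)

Check, running the answer program on each example:
  "xvehalslpol" -> "loplslahevx" -> "befbibqxuln" -> "cfgcjcryvmo" -> "cfgcjcryvm" -> "vyzvcvkrof"
  "mntgbcqxnq" -> "qnxqcbgtnm" -> "gdngsrwjdc" -> "heohtsxked" -> "hhtsxkd" -> "aamlqdw"
  "lxkiyctd" -> "dtcyikxl" -> "tjsoyanb" -> "uktpzboc" -> "ktpzbc" -> "dmisuv"
  "kxdujzhha" -> "ahhzjudxk" -> "qxxpzktna" -> "ryyqaluob" -> "ryyqlb" -> "krrjeu"
  "pstoanstuhu" -> "uhutsnaotsp" -> "kxkjidqejif" -> "lylkjerfkjg" -> "lylkjrfkjg" -> "eredckydcz"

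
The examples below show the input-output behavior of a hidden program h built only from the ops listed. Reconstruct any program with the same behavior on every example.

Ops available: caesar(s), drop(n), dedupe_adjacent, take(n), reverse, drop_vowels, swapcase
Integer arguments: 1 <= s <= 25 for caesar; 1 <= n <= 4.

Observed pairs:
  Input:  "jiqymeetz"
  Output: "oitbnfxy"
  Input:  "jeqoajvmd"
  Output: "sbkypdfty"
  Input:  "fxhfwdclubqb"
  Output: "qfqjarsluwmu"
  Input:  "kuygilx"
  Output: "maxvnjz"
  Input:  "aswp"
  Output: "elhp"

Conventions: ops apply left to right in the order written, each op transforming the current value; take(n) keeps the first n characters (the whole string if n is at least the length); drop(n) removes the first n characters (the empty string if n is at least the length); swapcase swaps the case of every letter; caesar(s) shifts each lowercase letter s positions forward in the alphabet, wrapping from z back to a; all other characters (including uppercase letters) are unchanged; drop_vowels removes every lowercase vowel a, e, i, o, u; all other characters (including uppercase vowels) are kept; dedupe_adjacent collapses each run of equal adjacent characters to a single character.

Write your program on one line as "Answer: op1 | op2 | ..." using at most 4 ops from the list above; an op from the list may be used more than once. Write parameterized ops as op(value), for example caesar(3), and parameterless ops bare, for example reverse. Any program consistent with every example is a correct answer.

reverse | dedupe_adjacent | caesar(15)

Check, running the answer program on each example:
  "jiqymeetz" -> "zteemyqij" -> "ztemyqij" -> "oitbnfxy"
  "jeqoajvmd" -> "dmvjaoqej" -> "dmvjaoqej" -> "sbkypdfty"
  "fxhfwdclubqb" -> "bqbulcdwfhxf" -> "bqbulcdwfhxf" -> "qfqjarsluwmu"
  "kuygilx" -> "xligyuk" -> "xligyuk" -> "maxvnjz"
  "aswp" -> "pwsa" -> "pwsa" -> "elhp"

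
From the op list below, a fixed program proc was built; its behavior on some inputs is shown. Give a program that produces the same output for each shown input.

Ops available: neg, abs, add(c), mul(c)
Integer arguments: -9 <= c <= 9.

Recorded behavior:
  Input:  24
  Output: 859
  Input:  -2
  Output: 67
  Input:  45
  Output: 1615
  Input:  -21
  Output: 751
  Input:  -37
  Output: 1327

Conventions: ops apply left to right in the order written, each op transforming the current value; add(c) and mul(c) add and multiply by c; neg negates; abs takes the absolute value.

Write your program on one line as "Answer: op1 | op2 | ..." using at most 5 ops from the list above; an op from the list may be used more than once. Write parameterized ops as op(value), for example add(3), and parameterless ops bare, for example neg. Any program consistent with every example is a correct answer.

mul(6) | neg | mul(-6) | abs | add(-5)

Check, running the answer program on each example:
  24 -> 144 -> -144 -> 864 -> 864 -> 859
  -2 -> -12 -> 12 -> -72 -> 72 -> 67
  45 -> 270 -> -270 -> 1620 -> 1620 -> 1615
  -21 -> -126 -> 126 -> -756 -> 756 -> 751
  -37 -> -222 -> 222 -> -1332 -> 1332 -> 1327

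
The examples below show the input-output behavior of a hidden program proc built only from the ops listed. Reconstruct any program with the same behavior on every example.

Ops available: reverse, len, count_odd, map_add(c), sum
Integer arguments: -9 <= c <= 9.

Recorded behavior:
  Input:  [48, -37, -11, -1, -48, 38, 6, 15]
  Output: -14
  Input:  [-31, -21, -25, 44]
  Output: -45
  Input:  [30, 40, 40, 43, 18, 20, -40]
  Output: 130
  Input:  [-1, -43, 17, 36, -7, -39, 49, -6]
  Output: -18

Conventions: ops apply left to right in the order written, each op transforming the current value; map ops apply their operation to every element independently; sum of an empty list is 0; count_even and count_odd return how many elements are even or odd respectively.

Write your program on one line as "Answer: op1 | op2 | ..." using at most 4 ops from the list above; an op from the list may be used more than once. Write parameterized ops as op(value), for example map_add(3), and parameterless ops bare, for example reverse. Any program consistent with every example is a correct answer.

reverse | map_add(-3) | reverse | sum

Check, running the answer program on each example:
  [48, -37, -11, -1, -48, 38, 6, 15] -> [15, 6, 38, -48, -1, -11, -37, 48] -> [12, 3, 35, -51, -4, -14, -40, 45] -> [45, -40, -14, -4, -51, 35, 3, 12] -> -14
  [-31, -21, -25, 44] -> [44, -25, -21, -31] -> [41, -28, -24, -34] -> [-34, -24, -28, 41] -> -45
  [30, 40, 40, 43, 18, 20, -40] -> [-40, 20, 18, 43, 40, 40, 30] -> [-43, 17, 15, 40, 37, 37, 27] -> [27, 37, 37, 40, 15, 17, -43] -> 130
  [-1, -43, 17, 36, -7, -39, 49, -6] -> [-6, 49, -39, -7, 36, 17, -43, -1] -> [-9, 46, -42, -10, 33, 14, -46, -4] -> [-4, -46, 14, 33, -10, -42, 46, -9] -> -18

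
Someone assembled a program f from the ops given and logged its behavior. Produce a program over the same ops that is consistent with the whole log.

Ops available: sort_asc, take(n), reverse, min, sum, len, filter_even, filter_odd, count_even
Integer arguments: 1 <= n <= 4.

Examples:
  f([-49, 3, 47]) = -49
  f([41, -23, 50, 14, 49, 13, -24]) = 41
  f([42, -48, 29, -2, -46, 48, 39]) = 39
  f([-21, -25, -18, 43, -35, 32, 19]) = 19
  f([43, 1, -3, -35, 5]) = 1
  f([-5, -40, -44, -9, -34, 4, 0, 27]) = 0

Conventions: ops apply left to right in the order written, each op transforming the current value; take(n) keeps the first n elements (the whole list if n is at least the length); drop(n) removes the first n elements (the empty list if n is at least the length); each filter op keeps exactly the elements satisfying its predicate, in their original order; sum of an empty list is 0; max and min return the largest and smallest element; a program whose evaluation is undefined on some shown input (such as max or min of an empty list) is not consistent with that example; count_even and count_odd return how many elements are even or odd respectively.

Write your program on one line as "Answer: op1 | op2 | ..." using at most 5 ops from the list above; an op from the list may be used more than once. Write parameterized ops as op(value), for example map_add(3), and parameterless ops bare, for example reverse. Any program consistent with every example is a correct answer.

sort_asc | reverse | take(3) | min

Check, running the answer program on each example:
  [-49, 3, 47] -> [-49, 3, 47] -> [47, 3, -49] -> [47, 3, -49] -> -49
  [41, -23, 50, 14, 49, 13, -24] -> [-24, -23, 13, 14, 41, 49, 50] -> [50, 49, 41, 14, 13, -23, -24] -> [50, 49, 41] -> 41
  [42, -48, 29, -2, -46, 48, 39] -> [-48, -46, -2, 29, 39, 42, 48] -> [48, 42, 39, 29, -2, -46, -48] -> [48, 42, 39] -> 39
  [-21, -25, -18, 43, -35, 32, 19] -> [-35, -25, -21, -18, 19, 32, 43] -> [43, 32, 19, -18, -21, -25, -35] -> [43, 32, 19] -> 19
  [43, 1, -3, -35, 5] -> [-35, -3, 1, 5, 43] -> [43, 5, 1, -3, -35] -> [43, 5, 1] -> 1
  [-5, -40, -44, -9, -34, 4, 0, 27] -> [-44, -40, -34, -9, -5, 0, 4, 27] -> [27, 4, 0, -5, -9, -34, -40, -44] -> [27, 4, 0] -> 0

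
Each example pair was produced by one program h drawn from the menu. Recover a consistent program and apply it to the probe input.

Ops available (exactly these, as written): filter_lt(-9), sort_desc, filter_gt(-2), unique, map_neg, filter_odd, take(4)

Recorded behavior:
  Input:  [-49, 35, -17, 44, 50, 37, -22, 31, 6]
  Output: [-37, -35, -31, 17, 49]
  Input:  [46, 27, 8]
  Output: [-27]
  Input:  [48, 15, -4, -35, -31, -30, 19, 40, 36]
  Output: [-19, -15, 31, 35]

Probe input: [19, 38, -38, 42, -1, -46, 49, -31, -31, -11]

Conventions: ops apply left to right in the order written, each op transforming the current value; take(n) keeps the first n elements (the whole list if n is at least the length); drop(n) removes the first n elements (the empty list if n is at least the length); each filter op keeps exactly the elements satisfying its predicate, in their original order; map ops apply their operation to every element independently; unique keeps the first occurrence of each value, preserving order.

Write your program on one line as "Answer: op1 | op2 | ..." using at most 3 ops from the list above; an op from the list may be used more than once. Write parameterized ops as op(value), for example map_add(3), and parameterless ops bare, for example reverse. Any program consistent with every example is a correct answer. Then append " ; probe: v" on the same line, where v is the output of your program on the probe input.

sort_desc | map_neg | filter_odd ; probe: [-49, -19, 1, 11, 31, 31]

Check, running the answer program on each example:
  [-49, 35, -17, 44, 50, 37, -22, 31, 6] -> [50, 44, 37, 35, 31, 6, -17, -22, -49] -> [-50, -44, -37, -35, -31, -6, 17, 22, 49] -> [-37, -35, -31, 17, 49]
  [46, 27, 8] -> [46, 27, 8] -> [-46, -27, -8] -> [-27]
  [48, 15, -4, -35, -31, -30, 19, 40, 36] -> [48, 40, 36, 19, 15, -4, -30, -31, -35] -> [-48, -40, -36, -19, -15, 4, 30, 31, 35] -> [-19, -15, 31, 35]
  probe: [19, 38, -38, 42, -1, -46, 49, -31, -31, -11] -> [49, 42, 38, 19, -1, -11, -31, -31, -38, -46] -> [-49, -42, -38, -19, 1, 11, 31, 31, 38, 46] -> [-49, -19, 1, 11, 31, 31]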